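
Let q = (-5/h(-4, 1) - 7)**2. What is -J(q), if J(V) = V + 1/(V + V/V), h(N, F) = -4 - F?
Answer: -1333/37 ≈ -36.027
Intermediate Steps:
q = 36 (q = (-5/(-4 - 1*1) - 7)**2 = (-5/(-4 - 1) - 7)**2 = (-5/(-5) - 7)**2 = (-5*(-1/5) - 7)**2 = (1 - 7)**2 = (-6)**2 = 36)
J(V) = V + 1/(1 + V) (J(V) = V + 1/(V + 1) = V + 1/(1 + V))
-J(q) = -(1 + 36 + 36**2)/(1 + 36) = -(1 + 36 + 1296)/37 = -1333/37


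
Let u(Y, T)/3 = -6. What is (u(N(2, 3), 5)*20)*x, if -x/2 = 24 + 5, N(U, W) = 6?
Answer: 20880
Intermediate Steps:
u(Y, T) = -18 (u(Y, T) = 3*(-6) = -18)
x = -58 (x = -2*(24 + 5) = -2*29 = -58)
(u(N(2, 3), 5)*20)*x = -18*20*(-58) = -360*(-58) = 20880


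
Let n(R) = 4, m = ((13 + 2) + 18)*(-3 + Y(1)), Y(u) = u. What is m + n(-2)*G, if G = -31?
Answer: -190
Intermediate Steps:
m = -66 (m = ((13 + 2) + 18)*(-3 + 1) = (15 + 18)*(-2) = 33*(-2) = -66)
m + n(-2)*G = -66 + 4*(-31) = -66 - 124 = -190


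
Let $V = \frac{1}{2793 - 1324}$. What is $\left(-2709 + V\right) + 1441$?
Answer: $- \frac{1862691}{1469} \approx -1268.0$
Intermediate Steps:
$V = \frac{1}{1469} \approx 0.00068074$
$\left(-2709 + V\right) + 1441 = \left(-2709 + \frac{1}{1469}\right) + 1441 = - \frac{3979520}{1469} + 1441 = - \frac{1862691}{1469}$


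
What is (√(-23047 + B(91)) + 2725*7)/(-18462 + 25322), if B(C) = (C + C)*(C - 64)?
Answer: 545/196 + I*√18133/6860 ≈ 2.7806 + 0.01963*I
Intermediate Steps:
B(C) = 2*C*(-64 + C) (B(C) = (2*C)*(-64 + C) = 2*C*(-64 + C))
(√(-23047 + B(91)) + 2725*7)/(-18462 + 25322) = (√(-23047 + 2*91*(-64 + 91)) + 2725*7)/(-18462 + 25322) = (√(-23047 + 2*91*27) + 19075)/6860 = (√(-23047 + 4914) + 19075)*(1/6860) = (√(-18133) + 19075)*(1/6860) = (I*√18133 + 19075)*(1/6860) = (19075 + I*√18133)*(1/6860) = 545/196 + I*√18133/6860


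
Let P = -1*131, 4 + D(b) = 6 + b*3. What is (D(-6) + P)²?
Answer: 21609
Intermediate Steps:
D(b) = 2 + 3*b (D(b) = -4 + (6 + b*3) = -4 + (6 + 3*b) = 2 + 3*b)
P = -131
(D(-6) + P)² = ((2 + 3*(-6)) - 131)² = ((2 - 18) - 131)² = (-16 - 131)² = (-147)² = 21609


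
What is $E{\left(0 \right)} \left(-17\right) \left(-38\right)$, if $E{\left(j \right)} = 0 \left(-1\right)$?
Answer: $0$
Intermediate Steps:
$E{\left(j \right)} = 0$
$E{\left(0 \right)} \left(-17\right) \left(-38\right) = 0 \left(-17\right) \left(-38\right) = 0 \left(-38\right) = 0$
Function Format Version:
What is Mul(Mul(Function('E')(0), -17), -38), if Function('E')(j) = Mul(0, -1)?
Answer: 0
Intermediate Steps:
Function('E')(j) = 0
Mul(Mul(Function('E')(0), -17), -38) = Mul(Mul(0, -17), -38) = Mul(0, -38) = 0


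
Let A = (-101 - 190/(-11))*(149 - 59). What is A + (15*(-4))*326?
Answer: -298050/11 ≈ -27095.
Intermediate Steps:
A = -82890/11 (A = (-101 - 190*(-1/11))*90 = (-101 + 190/11)*90 = -921/11*90 = -82890/11 ≈ -7535.5)
A + (15*(-4))*326 = -82890/11 + (15*(-4))*326 = -82890/11 - 60*326 = -82890/11 - 19560 = -298050/11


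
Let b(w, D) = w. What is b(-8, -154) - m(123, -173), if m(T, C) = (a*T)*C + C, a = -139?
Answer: -2957616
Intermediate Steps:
m(T, C) = C - 139*C*T (m(T, C) = (-139*T)*C + C = -139*C*T + C = C - 139*C*T)
b(-8, -154) - m(123, -173) = -8 - (-173)*(1 - 139*123) = -8 - (-173)*(1 - 17097) = -8 - (-173)*(-17096) = -8 - 1*2957608 = -8 - 2957608 = -2957616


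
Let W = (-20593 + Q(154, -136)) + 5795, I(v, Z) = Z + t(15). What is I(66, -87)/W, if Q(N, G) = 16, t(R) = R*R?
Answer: -69/7391 ≈ -0.0093357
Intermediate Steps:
t(R) = R²
I(v, Z) = 225 + Z (I(v, Z) = Z + 15² = Z + 225 = 225 + Z)
W = -14782 (W = (-20593 + 16) + 5795 = -20577 + 5795 = -14782)
I(66, -87)/W = (225 - 87)/(-14782) = 138*(-1/14782) = -69/7391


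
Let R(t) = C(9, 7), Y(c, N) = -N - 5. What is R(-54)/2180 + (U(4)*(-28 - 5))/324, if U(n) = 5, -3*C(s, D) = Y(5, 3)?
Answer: -29903/58860 ≈ -0.50804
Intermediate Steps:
Y(c, N) = -5 - N
C(s, D) = 8/3 (C(s, D) = -(-5 - 1*3)/3 = -(-5 - 3)/3 = -⅓*(-8) = 8/3)
R(t) = 8/3
R(-54)/2180 + (U(4)*(-28 - 5))/324 = (8/3)/2180 + (5*(-28 - 5))/324 = (8/3)*(1/2180) + (5*(-33))*(1/324) = 2/1635 - 165*1/324 = 2/1635 - 55/108 = -29903/58860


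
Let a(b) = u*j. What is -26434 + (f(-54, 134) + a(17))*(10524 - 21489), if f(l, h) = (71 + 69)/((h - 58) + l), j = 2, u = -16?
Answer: 2801356/11 ≈ 2.5467e+5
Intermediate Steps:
a(b) = -32 (a(b) = -16*2 = -32)
f(l, h) = 140/(-58 + h + l) (f(l, h) = 140/((-58 + h) + l) = 140/(-58 + h + l))
-26434 + (f(-54, 134) + a(17))*(10524 - 21489) = -26434 + (140/(-58 + 134 - 54) - 32)*(10524 - 21489) = -26434 + (140/22 - 32)*(-10965) = -26434 + (140*(1/22) - 32)*(-10965) = -26434 + (70/11 - 32)*(-10965) = -26434 - 282/11*(-10965) = -26434 + 3092130/11 = 2801356/11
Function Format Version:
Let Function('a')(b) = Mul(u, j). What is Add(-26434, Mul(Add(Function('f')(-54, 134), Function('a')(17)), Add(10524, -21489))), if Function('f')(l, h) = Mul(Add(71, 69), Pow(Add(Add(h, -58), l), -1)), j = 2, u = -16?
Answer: Rational(2801356, 11) ≈ 2.5467e+5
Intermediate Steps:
Function('a')(b) = -32 (Function('a')(b) = Mul(-16, 2) = -32)
Function('f')(l, h) = Mul(140, Pow(Add(-58, h, l), -1)) (Function('f')(l, h) = Mul(140, Pow(Add(Add(-58, h), l), -1)) = Mul(140, Pow(Add(-58, h, l), -1)))
Add(-26434, Mul(Add(Function('f')(-54, 134), Function('a')(17)), Add(10524, -21489))) = Add(-26434, Mul(Add(Mul(140, Pow(Add(-58, 134, -54), -1)), -32), Add(10524, -21489))) = Add(-26434, Mul(Add(Mul(140, Pow(22, -1)), -32), -10965)) = Add(-26434, Mul(Add(Mul(140, Rational(1, 22)), -32), -10965)) = Add(-26434, Mul(Add(Rational(70, 11), -32), -10965)) = Add(-26434, Mul(Rational(-282, 11), -10965)) = Add(-26434, Rational(3092130, 11)) = Rational(2801356, 11)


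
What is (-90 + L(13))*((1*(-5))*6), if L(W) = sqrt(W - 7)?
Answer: 2700 - 30*sqrt(6) ≈ 2626.5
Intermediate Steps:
L(W) = sqrt(-7 + W)
(-90 + L(13))*((1*(-5))*6) = (-90 + sqrt(-7 + 13))*((1*(-5))*6) = (-90 + sqrt(6))*(-5*6) = (-90 + sqrt(6))*(-30) = 2700 - 30*sqrt(6)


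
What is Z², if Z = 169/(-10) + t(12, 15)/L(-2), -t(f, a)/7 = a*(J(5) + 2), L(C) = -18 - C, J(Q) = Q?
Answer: 5396329/6400 ≈ 843.18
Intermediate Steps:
t(f, a) = -49*a (t(f, a) = -7*a*(5 + 2) = -7*a*7 = -49*a)
Z = 2323/80 (Z = 169/(-10) + (-49*15)/(-18 - 1*(-2)) = 169*(-⅒) - 735/(-18 + 2) = -169/10 - 735/(-16) = -169/10 - 735*(-1/16) = -169/10 + 735/16 = 2323/80 ≈ 29.038)
Z² = (2323/80)² = 5396329/6400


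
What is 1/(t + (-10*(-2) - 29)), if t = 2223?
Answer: 1/2214 ≈ 0.00045167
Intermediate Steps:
1/(t + (-10*(-2) - 29)) = 1/(2223 + (-10*(-2) - 29)) = 1/(2223 + (20 - 29)) = 1/(2223 - 9) = 1/2214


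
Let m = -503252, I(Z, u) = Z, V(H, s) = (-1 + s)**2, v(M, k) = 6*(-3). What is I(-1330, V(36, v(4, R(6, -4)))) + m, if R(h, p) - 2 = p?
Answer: -504582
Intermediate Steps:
R(h, p) = 2 + p
v(M, k) = -18
I(-1330, V(36, v(4, R(6, -4)))) + m = -1330 - 503252 = -504582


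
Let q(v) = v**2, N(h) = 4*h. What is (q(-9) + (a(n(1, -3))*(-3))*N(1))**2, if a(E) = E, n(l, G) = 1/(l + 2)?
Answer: 5929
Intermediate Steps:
n(l, G) = 1/(2 + l)
(q(-9) + (a(n(1, -3))*(-3))*N(1))**2 = ((-9)**2 + (-3/(2 + 1))*(4*1))**2 = (81 + (-3/3)*4)**2 = (81 + ((1/3)*(-3))*4)**2 = (81 - 1*4)**2 = (81 - 4)**2 = 77**2 = 5929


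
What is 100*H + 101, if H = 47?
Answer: 4801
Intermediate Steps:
100*H + 101 = 100*47 + 101 = 4700 + 101 = 4801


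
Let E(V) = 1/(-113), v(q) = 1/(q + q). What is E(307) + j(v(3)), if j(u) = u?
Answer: 107/678 ≈ 0.15782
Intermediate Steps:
v(q) = 1/(2*q)
E(V) = -1/113
E(307) + j(v(3)) = -1/113 + (½)/3 = -1/113 + (½)*(⅓) = -1/113 + ⅙ = 107/678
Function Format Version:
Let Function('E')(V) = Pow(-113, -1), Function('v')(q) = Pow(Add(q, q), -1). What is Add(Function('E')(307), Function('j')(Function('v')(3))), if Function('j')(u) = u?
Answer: Rational(107, 678) ≈ 0.15782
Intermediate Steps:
Function('v')(q) = Mul(Rational(1, 2), Pow(q, -1)) (Function('v')(q) = Pow(Mul(2, q), -1) = Mul(Rational(1, 2), Pow(q, -1)))
Function('E')(V) = Rational(-1, 113)
Add(Function('E')(307), Function('j')(Function('v')(3))) = Add(Rational(-1, 113), Mul(Rational(1, 2), Pow(3, -1))) = Add(Rational(-1, 113), Mul(Rational(1, 2), Rational(1, 3))) = Add(Rational(-1, 113), Rational(1, 6)) = Rational(107, 678)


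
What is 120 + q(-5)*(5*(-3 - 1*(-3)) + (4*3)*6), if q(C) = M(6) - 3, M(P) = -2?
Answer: -240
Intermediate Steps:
q(C) = -5 (q(C) = -2 - 3 = -5)
120 + q(-5)*(5*(-3 - 1*(-3)) + (4*3)*6) = 120 - 5*(5*(-3 - 1*(-3)) + (4*3)*6) = 120 - 5*(5*(-3 + 3) + 12*6) = 120 - 5*(5*0 + 72) = 120 - 5*(0 + 72) = 120 - 5*72 = 120 - 360 = -240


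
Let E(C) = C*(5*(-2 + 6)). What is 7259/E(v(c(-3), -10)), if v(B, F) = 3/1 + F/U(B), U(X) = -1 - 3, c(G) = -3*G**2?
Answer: 7259/110 ≈ 65.991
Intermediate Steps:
U(X) = -4
v(B, F) = 3 - F/4 (v(B, F) = 3/1 + F/(-4) = 3*1 + F*(-1/4) = 3 - F/4)
E(C) = 20*C (E(C) = C*(5*4) = C*20 = 20*C)
7259/E(v(c(-3), -10)) = 7259/((20*(3 - 1/4*(-10)))) = 7259/((20*(3 + 5/2))) = 7259/((20*(11/2))) = 7259/110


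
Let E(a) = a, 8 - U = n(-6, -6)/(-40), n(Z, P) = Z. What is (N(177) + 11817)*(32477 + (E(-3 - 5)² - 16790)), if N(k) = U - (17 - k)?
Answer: 3775467447/20 ≈ 1.8877e+8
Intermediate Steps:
U = 157/20 (U = 8 - (-6)/(-40) = 8 - (-6)*(-1)/40 = 8 - 1*3/20 = 8 - 3/20 = 157/20 ≈ 7.8500)
N(k) = -183/20 + k (N(k) = 157/20 - (17 - k) = 157/20 + (-17 + k) = -183/20 + k)
(N(177) + 11817)*(32477 + (E(-3 - 5)² - 16790)) = ((-183/20 + 177) + 11817)*(32477 + ((-3 - 5)² - 16790)) = (3357/20 + 11817)*(32477 + ((-8)² - 16790)) = 239697*(32477 + (64 - 16790))/20 = 239697*(32477 - 16726)/20 = (239697/20)*15751 = 3775467447/20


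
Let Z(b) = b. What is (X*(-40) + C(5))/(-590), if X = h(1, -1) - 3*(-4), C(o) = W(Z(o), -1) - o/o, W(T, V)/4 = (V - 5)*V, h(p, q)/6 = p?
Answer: 697/590 ≈ 1.1814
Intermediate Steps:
h(p, q) = 6*p
W(T, V) = 4*V*(-5 + V) (W(T, V) = 4*((V - 5)*V) = 4*((-5 + V)*V) = 4*(V*(-5 + V)) = 4*V*(-5 + V))
C(o) = 23 (C(o) = 4*(-1)*(-5 - 1) - o/o = 4*(-1)*(-6) - 1*1 = 24 - 1 = 23)
X = 18 (X = 6*1 - 3*(-4) = 6 + 12 = 18)
(X*(-40) + C(5))/(-590) = (18*(-40) + 23)/(-590) = (-720 + 23)*(-1/590) = -697*(-1/590) = 697/590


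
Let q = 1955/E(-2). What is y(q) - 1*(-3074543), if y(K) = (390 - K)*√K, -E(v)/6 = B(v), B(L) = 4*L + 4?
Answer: 3074543 + 7405*√11730/288 ≈ 3.0773e+6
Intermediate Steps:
B(L) = 4 + 4*L
E(v) = -24 - 24*v (E(v) = -6*(4 + 4*v) = -24 - 24*v)
q = 1955/24 (q = 1955/(-24 - 24*(-2)) = 1955/(-24 + 48) = 1955/24 ≈ 81.458)
y(K) = √K*(390 - K)
y(q) - 1*(-3074543) = √(1955/24)*(390 - 1*1955/24) - 1*(-3074543) = (√11730/12)*(390 - 1955/24) + 3074543 = (√11730/12)*(7405/24) + 3074543 = 7405*√11730/288 + 3074543 = 3074543 + 7405*√11730/288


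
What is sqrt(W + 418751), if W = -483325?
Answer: I*sqrt(64574) ≈ 254.11*I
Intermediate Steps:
sqrt(W + 418751) = sqrt(-483325 + 418751) = sqrt(-64574) = I*sqrt(64574)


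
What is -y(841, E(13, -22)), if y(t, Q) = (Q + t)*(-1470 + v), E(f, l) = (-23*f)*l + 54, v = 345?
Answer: 8407125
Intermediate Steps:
E(f, l) = 54 - 23*f*l (E(f, l) = -23*f*l + 54 = 54 - 23*f*l)
y(t, Q) = -1125*Q - 1125*t (y(t, Q) = (Q + t)*(-1470 + 345) = (Q + t)*(-1125) = -1125*Q - 1125*t)
-y(841, E(13, -22)) = -(-1125*(54 - 23*13*(-22)) - 1125*841) = -(-1125*(54 + 6578) - 946125) = -(-1125*6632 - 946125) = -(-7461000 - 946125) = -1*(-8407125) = 8407125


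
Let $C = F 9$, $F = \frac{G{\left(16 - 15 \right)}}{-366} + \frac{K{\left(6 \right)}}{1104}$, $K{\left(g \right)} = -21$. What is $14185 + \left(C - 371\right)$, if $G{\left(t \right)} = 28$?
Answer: $\frac{310077373}{22448} \approx 13813.0$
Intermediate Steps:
$F = - \frac{6433}{67344}$ ($F = \frac{28}{-366} - \frac{21}{1104} = 28 \left(- \frac{1}{366}\right) - \frac{7}{368} = - \frac{14}{183} - \frac{7}{368} = - \frac{6433}{67344} \approx -0.095524$)
$C = - \frac{19299}{22448}$ ($C = \left(- \frac{6433}{67344}\right) 9 = - \frac{19299}{22448} \approx -0.85972$)
$14185 + \left(C - 371\right) = 14185 - \frac{8347507}{22448} = \frac{310077373}{22448}$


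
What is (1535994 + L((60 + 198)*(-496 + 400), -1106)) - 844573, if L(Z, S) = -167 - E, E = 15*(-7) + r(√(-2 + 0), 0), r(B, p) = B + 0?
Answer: 691359 - I*√2 ≈ 6.9136e+5 - 1.4142*I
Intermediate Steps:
r(B, p) = B
E = -105 + I*√2 (E = 15*(-7) + √(-2 + 0) = -105 + √(-2) = -105 + I*√2 ≈ -105.0 + 1.4142*I)
L(Z, S) = -62 - I*√2 (L(Z, S) = -167 - (-105 + I*√2) = -167 + (105 - I*√2) = -62 - I*√2)
(1535994 + L((60 + 198)*(-496 + 400), -1106)) - 844573 = (1535994 + (-62 - I*√2)) - 844573 = (1535932 - I*√2) - 844573 = 691359 - I*√2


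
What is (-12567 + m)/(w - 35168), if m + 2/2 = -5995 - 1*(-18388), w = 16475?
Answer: 175/18693 ≈ 0.0093618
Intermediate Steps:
m = 12392 (m = -1 + (-5995 - 1*(-18388)) = -1 + (-5995 + 18388) = -1 + 12393 = 12392)
(-12567 + m)/(w - 35168) = (-12567 + 12392)/(16475 - 35168) = -175/(-18693) = -175*(-1/18693) = 175/18693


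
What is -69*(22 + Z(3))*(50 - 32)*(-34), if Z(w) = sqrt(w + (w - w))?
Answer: 929016 + 42228*sqrt(3) ≈ 1.0022e+6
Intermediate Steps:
Z(w) = sqrt(w) (Z(w) = sqrt(w + 0) = sqrt(w))
-69*(22 + Z(3))*(50 - 32)*(-34) = -69*(22 + sqrt(3))*(50 - 32)*(-34) = -69*(22 + sqrt(3))*18*(-34) = -69*(396 + 18*sqrt(3))*(-34) = (-27324 - 1242*sqrt(3))*(-34) = 929016 + 42228*sqrt(3)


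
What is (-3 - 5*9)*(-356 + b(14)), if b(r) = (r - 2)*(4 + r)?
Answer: 6720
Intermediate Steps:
b(r) = (-2 + r)*(4 + r)
(-3 - 5*9)*(-356 + b(14)) = (-3 - 5*9)*(-356 + (-8 + 14² + 2*14)) = (-3 - 45)*(-356 + (-8 + 196 + 28)) = -48*(-356 + 216) = -48*(-140) = 6720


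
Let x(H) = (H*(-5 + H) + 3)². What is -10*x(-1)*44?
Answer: -35640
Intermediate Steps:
x(H) = (3 + H*(-5 + H))²
-10*x(-1)*44 = -10*(3 + (-1)² - 5*(-1))²*44 = -10*(3 + 1 + 5)²*44 = -10*9²*44 = -10*81*44 = -810*44 = -35640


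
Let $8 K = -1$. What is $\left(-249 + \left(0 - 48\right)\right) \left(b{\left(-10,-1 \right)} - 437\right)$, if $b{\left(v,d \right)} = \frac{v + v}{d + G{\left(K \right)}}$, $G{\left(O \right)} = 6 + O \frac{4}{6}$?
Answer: $\frac{7728831}{59} \approx 1.31 \cdot 10^{5}$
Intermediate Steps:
$K = - \frac{1}{8}$ ($K = \frac{1}{8} \left(-1\right) = - \frac{1}{8} \approx -0.125$)
$G{\left(O \right)} = 6 + \frac{2 O}{3}$ ($G{\left(O \right)} = 6 + O 4 \cdot \frac{1}{6} = 6 + O \frac{2}{3} = 6 + \frac{2 O}{3}$)
$b{\left(v,d \right)} = \frac{2 v}{\frac{71}{12} + d}$ ($b{\left(v,d \right)} = \frac{v + v}{d + \left(6 + \frac{2}{3} \left(- \frac{1}{8}\right)\right)} = \frac{2 v}{d + \left(6 - \frac{1}{12}\right)} = \frac{2 v}{d + \frac{71}{12}} = \frac{2 v}{\frac{71}{12} + d}$)
$\left(-249 + \left(0 - 48\right)\right) \left(b{\left(-10,-1 \right)} - 437\right) = \left(-249 + \left(0 - 48\right)\right) \left(24 \left(-10\right) \frac{1}{71 + 12 \left(-1\right)} - 437\right) = \left(-249 + \left(0 - 48\right)\right) \left(24 \left(-10\right) \frac{1}{71 - 12} - 437\right) = \left(-249 - 48\right) \left(24 \left(-10\right) \frac{1}{59} - 437\right) = - 297 \left(24 \left(-10\right) \frac{1}{59} - 437\right) = - 297 \left(- \frac{240}{59} - 437\right) = \left(-297\right) \left(- \frac{26023}{59}\right) = \frac{7728831}{59}$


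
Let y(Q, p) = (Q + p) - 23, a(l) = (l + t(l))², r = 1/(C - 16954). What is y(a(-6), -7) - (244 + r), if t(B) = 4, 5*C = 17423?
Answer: -18183685/67347 ≈ -270.00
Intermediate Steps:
C = 17423/5 (C = (⅕)*17423 = 17423/5 ≈ 3484.6)
r = -5/67347 (r = 1/(17423/5 - 16954) = 1/(-67347/5) = -5/67347 ≈ -7.4242e-5)
a(l) = (4 + l)² (a(l) = (l + 4)² = (4 + l)²)
y(Q, p) = -23 + Q + p
y(a(-6), -7) - (244 + r) = (-23 + (4 - 6)² - 7) - (244 - 5/67347) = (-23 + (-2)² - 7) - 1*16432663/67347 = (-23 + 4 - 7) - 16432663/67347 = -26 - 16432663/67347 = -18183685/67347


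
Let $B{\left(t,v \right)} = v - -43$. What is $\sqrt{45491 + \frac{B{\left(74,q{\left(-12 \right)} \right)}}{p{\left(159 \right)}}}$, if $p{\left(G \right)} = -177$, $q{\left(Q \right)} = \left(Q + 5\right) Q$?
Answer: $\frac{2 \sqrt{356291265}}{177} \approx 213.28$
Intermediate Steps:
$q{\left(Q \right)} = Q \left(5 + Q\right)$ ($q{\left(Q \right)} = \left(5 + Q\right) Q = Q \left(5 + Q\right)$)
$B{\left(t,v \right)} = 43 + v$ ($B{\left(t,v \right)} = v + 43 = 43 + v$)
$\sqrt{45491 + \frac{B{\left(74,q{\left(-12 \right)} \right)}}{p{\left(159 \right)}}} = \sqrt{45491 + \frac{43 - 12 \left(5 - 12\right)}{-177}} = \sqrt{45491 + \left(43 - -84\right) \left(- \frac{1}{177}\right)} = \sqrt{45491 + \left(43 + 84\right) \left(- \frac{1}{177}\right)} = \sqrt{45491 + 127 \left(- \frac{1}{177}\right)} = \sqrt{45491 - \frac{127}{177}} = \sqrt{\frac{8051780}{177}} = \frac{2 \sqrt{356291265}}{177}$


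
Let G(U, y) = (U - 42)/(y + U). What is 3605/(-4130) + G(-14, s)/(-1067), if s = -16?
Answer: -1651819/1888590 ≈ -0.87463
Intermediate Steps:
G(U, y) = (-42 + U)/(U + y)
3605/(-4130) + G(-14, s)/(-1067) = 3605/(-4130) + ((-42 - 14)/(-14 - 16))/(-1067) = 3605*(-1/4130) + (-56/(-30))*(-1/1067) = -103/118 - 1/30*(-56)*(-1/1067) = -103/118 + (28/15)*(-1/1067) = -103/118 - 28/16005 = -1651819/1888590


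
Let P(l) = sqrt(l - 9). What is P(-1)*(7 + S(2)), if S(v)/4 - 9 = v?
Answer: 51*I*sqrt(10) ≈ 161.28*I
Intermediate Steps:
S(v) = 36 + 4*v
P(l) = sqrt(-9 + l)
P(-1)*(7 + S(2)) = sqrt(-9 - 1)*(7 + (36 + 4*2)) = sqrt(-10)*(7 + (36 + 8)) = (I*sqrt(10))*(7 + 44) = (I*sqrt(10))*51 = 51*I*sqrt(10)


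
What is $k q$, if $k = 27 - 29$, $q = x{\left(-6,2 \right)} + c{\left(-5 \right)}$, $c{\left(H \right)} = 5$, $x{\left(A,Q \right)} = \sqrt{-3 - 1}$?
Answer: $-10 - 4 i \approx -10.0 - 4.0 i$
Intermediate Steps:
$x{\left(A,Q \right)} = 2 i$ ($x{\left(A,Q \right)} = \sqrt{-4} = 2 i$)
$q = 5 + 2 i$ ($q = 2 i + 5 = 5 + 2 i \approx 5.0 + 2.0 i$)
$k = -2$ ($k = 27 - 29 = -2$)
$k q = - 2 \left(5 + 2 i\right) = -10 - 4 i$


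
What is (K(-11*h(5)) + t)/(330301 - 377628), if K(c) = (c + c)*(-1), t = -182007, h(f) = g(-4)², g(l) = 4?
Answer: 181655/47327 ≈ 3.8383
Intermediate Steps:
h(f) = 16 (h(f) = 4² = 16)
K(c) = -2*c (K(c) = (2*c)*(-1) = -2*c)
(K(-11*h(5)) + t)/(330301 - 377628) = (-(-22)*16 - 182007)/(330301 - 377628) = (-2*(-176) - 182007)/(-47327) = (352 - 182007)*(-1/47327) = -181655*(-1/47327) = 181655/47327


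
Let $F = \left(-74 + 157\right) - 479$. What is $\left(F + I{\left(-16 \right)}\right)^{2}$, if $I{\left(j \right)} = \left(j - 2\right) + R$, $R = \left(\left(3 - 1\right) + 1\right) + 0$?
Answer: $168921$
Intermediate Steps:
$R = 3$ ($R = \left(2 + 1\right) + 0 = 3 + 0 = 3$)
$F = -396$ ($F = 83 - 479 = -396$)
$I{\left(j \right)} = 1 + j$ ($I{\left(j \right)} = \left(j - 2\right) + 3 = \left(-2 + j\right) + 3 = 1 + j$)
$\left(F + I{\left(-16 \right)}\right)^{2} = \left(-396 + \left(1 - 16\right)\right)^{2} = \left(-396 - 15\right)^{2} = \left(-411\right)^{2} = 168921$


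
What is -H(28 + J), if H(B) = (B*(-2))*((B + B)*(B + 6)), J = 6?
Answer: 184960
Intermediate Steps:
H(B) = -4*B²*(6 + B) (H(B) = (-2*B)*((2*B)*(6 + B)) = (-2*B)*(2*B*(6 + B)) = -4*B²*(6 + B))
-H(28 + J) = -4*(28 + 6)²*(-6 - (28 + 6)) = -4*34²*(-6 - 1*34) = -4*1156*(-6 - 34) = -4*1156*(-40) = -1*(-184960) = 184960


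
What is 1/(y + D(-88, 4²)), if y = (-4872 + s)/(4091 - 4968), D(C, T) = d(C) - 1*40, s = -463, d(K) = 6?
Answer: -877/24483 ≈ -0.035821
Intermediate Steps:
D(C, T) = -34 (D(C, T) = 6 - 1*40 = 6 - 40 = -34)
y = 5335/877 (y = (-4872 - 463)/(4091 - 4968) = -5335/(-877) = -5335*(-1/877) = 5335/877 ≈ 6.0832)
1/(y + D(-88, 4²)) = 1/(5335/877 - 34) = 1/(-24483/877) = -877/24483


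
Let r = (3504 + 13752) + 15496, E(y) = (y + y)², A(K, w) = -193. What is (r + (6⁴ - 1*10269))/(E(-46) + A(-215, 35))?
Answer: 23779/8271 ≈ 2.8750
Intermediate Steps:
E(y) = 4*y² (E(y) = (2*y)² = 4*y²)
r = 32752 (r = 17256 + 15496 = 32752)
(r + (6⁴ - 1*10269))/(E(-46) + A(-215, 35)) = (32752 + (6⁴ - 1*10269))/(4*(-46)² - 193) = (32752 + (1296 - 10269))/(4*2116 - 193) = (32752 - 8973)/(8464 - 193) = 23779/8271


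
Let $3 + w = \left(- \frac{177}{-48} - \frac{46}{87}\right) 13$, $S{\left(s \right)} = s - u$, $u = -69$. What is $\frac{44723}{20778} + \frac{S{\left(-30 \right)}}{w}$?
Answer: $\frac{3497644219}{1100922330} \approx 3.177$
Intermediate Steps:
$S{\left(s \right)} = 69 + s$ ($S{\left(s \right)} = s - -69 = s + 69 = 69 + s$)
$w = \frac{52985}{1392}$ ($w = -3 + \left(- \frac{177}{-48} - \frac{46}{87}\right) 13 = -3 + \left(\left(-177\right) \left(- \frac{1}{48}\right) - \frac{46}{87}\right) 13 = -3 + \left(\frac{59}{16} - \frac{46}{87}\right) 13 = -3 + \frac{4397}{1392} \cdot 13 = -3 + \frac{57161}{1392} = \frac{52985}{1392} \approx 38.064$)
$\frac{44723}{20778} + \frac{S{\left(-30 \right)}}{w} = \frac{44723}{20778} + \frac{69 - 30}{\frac{52985}{1392}} = 44723 \cdot \frac{1}{20778} + 39 \cdot \frac{1392}{52985} = \frac{44723}{20778} + \frac{54288}{52985} = \frac{3497644219}{1100922330}$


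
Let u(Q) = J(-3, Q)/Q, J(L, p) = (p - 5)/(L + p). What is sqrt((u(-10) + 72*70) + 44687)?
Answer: sqrt(33615374)/26 ≈ 223.00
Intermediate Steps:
J(L, p) = (-5 + p)/(L + p)
u(Q) = (-5 + Q)/(Q*(-3 + Q)) (u(Q) = ((-5 + Q)/(-3 + Q))/Q = (-5 + Q)/(Q*(-3 + Q)))
sqrt((u(-10) + 72*70) + 44687) = sqrt(((-5 - 10)/((-10)*(-3 - 10)) + 72*70) + 44687) = sqrt((-1/10*(-15)/(-13) + 5040) + 44687) = sqrt((-1/10*(-1/13)*(-15) + 5040) + 44687) = sqrt((-3/26 + 5040) + 44687) = sqrt(131037/26 + 44687) = sqrt(1292899/26) = sqrt(33615374)/26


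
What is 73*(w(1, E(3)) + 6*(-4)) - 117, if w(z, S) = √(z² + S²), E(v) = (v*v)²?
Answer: -1869 + 73*√6562 ≈ 4044.4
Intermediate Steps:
E(v) = v⁴ (E(v) = (v²)² = v⁴)
w(z, S) = √(S² + z²)
73*(w(1, E(3)) + 6*(-4)) - 117 = 73*(√((3⁴)² + 1²) + 6*(-4)) - 117 = 73*(√(81² + 1) - 24) - 117 = 73*(√(6561 + 1) - 24) - 117 = 73*(√6562 - 24) - 117 = 73*(-24 + √6562) - 117 = (-1752 + 73*√6562) - 117 = -1869 + 73*√6562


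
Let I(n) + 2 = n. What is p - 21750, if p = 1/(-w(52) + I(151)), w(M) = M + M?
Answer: -978749/45 ≈ -21750.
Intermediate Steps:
w(M) = 2*M
I(n) = -2 + n
p = 1/45 (p = 1/(-2*52 + (-2 + 151)) = 1/(-1*104 + 149) = 1/(-104 + 149) = 1/45 ≈ 0.022222)
p - 21750 = 1/45 - 21750 = -978749/45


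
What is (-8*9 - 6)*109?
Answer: -8502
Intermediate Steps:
(-8*9 - 6)*109 = (-72 - 6)*109 = -78*109 = -8502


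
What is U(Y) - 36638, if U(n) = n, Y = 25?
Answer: -36613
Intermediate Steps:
U(Y) - 36638 = 25 - 36638 = -36613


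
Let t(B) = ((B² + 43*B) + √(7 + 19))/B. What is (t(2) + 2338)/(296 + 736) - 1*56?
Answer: -55409/1032 + √26/2064 ≈ -53.688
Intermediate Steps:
t(B) = (√26 + B² + 43*B)/B (t(B) = ((B² + 43*B) + √26)/B = (√26 + B² + 43*B)/B)
(t(2) + 2338)/(296 + 736) - 1*56 = ((43 + 2 + √26/2) + 2338)/(296 + 736) - 1*56 = ((43 + 2 + √26*(½)) + 2338)/1032 - 56 = ((43 + 2 + √26/2) + 2338)*(1/1032) - 56 = ((45 + √26/2) + 2338)*(1/1032) - 56 = (2383 + √26/2)*(1/1032) - 56 = (2383/1032 + √26/2064) - 56 = -55409/1032 + √26/2064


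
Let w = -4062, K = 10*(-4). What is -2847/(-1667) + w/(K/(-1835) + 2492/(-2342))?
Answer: 1455655996068/373336319 ≈ 3899.0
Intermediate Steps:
K = -40
-2847/(-1667) + w/(K/(-1835) + 2492/(-2342)) = -2847/(-1667) - 4062/(-40/(-1835) + 2492/(-2342)) = -2847*(-1/1667) - 4062/(-40*(-1/1835) + 2492*(-1/2342)) = 2847/1667 - 4062/(8/367 - 1246/1171) = 2847/1667 - 4062/(-447914/429757) = 2847/1667 - 4062*(-429757/447914) = 2847/1667 + 872836467/223957 = 1455655996068/373336319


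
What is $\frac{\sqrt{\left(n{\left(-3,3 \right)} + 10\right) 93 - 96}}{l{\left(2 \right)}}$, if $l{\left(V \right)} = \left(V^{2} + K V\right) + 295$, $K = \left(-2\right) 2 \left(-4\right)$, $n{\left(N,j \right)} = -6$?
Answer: $\frac{2 \sqrt{69}}{331} \approx 0.050191$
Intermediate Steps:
$K = 16$ ($K = \left(-4\right) \left(-4\right) = 16$)
$l{\left(V \right)} = 295 + V^{2} + 16 V$ ($l{\left(V \right)} = \left(V^{2} + 16 V\right) + 295 = 295 + V^{2} + 16 V$)
$\frac{\sqrt{\left(n{\left(-3,3 \right)} + 10\right) 93 - 96}}{l{\left(2 \right)}} = \frac{\sqrt{\left(-6 + 10\right) 93 - 96}}{295 + 2^{2} + 16 \cdot 2} = \frac{\sqrt{4 \cdot 93 - 96}}{295 + 4 + 32} = \frac{\sqrt{372 - 96}}{331} = \sqrt{276} \cdot \frac{1}{331} = 2 \sqrt{69} \cdot \frac{1}{331} = \frac{2 \sqrt{69}}{331}$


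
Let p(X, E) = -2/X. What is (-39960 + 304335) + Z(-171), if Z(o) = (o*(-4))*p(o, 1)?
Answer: 264383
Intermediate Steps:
Z(o) = 8 (Z(o) = (o*(-4))*(-2/o) = (-4*o)*(-2/o) = 8)
(-39960 + 304335) + Z(-171) = (-39960 + 304335) + 8 = 264375 + 8 = 264383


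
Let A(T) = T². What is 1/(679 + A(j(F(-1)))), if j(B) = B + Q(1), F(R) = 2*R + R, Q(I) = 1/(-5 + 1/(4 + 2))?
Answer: 841/579688 ≈ 0.0014508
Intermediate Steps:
Q(I) = -6/29 (Q(I) = 1/(-5 + 1/6) = 1/(-5 + ⅙) = 1/(-29/6) = -6/29)
F(R) = 3*R
j(B) = -6/29 + B (j(B) = B - 6/29 = -6/29 + B)
1/(679 + A(j(F(-1)))) = 1/(679 + (-6/29 + 3*(-1))²) = 1/(679 + (-6/29 - 3)²) = 1/(679 + (-93/29)²) = 1/(679 + 8649/841) = 1/(579688/841) = 841/579688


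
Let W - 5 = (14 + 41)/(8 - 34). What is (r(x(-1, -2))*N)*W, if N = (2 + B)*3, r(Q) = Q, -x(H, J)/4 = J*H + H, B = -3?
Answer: 450/13 ≈ 34.615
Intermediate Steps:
x(H, J) = -4*H - 4*H*J (x(H, J) = -4*(J*H + H) = -4*(H*J + H) = -4*(H + H*J) = -4*H - 4*H*J)
N = -3 (N = (2 - 3)*3 = -1*3 = -3)
W = 75/26 (W = 5 + (14 + 41)/(8 - 34) = 5 + 55/(-26) = 5 + 55*(-1/26) = 5 - 55/26 = 75/26 ≈ 2.8846)
(r(x(-1, -2))*N)*W = (-4*(-1)*(1 - 2)*(-3))*(75/26) = (-4*(-1)*(-1)*(-3))*(75/26) = -4*(-3)*(75/26) = 12*(75/26) = 450/13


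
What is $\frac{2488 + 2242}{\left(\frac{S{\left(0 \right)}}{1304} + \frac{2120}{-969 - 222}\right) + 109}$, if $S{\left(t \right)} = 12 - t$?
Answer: $\frac{1836498180}{41633447} \approx 44.111$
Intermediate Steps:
$\frac{2488 + 2242}{\left(\frac{S{\left(0 \right)}}{1304} + \frac{2120}{-969 - 222}\right) + 109} = \frac{2488 + 2242}{\left(\frac{12 - 0}{1304} + \frac{2120}{-969 - 222}\right) + 109} = \frac{4730}{\left(\left(12 + 0\right) \frac{1}{1304} + \frac{2120}{-969 - 222}\right) + 109} = \frac{4730}{\left(12 \cdot \frac{1}{1304} + \frac{2120}{-1191}\right) + 109} = \frac{4730}{\left(\frac{3}{326} + 2120 \left(- \frac{1}{1191}\right)\right) + 109} = \frac{4730}{\left(\frac{3}{326} - \frac{2120}{1191}\right) + 109} = \frac{4730}{- \frac{687547}{388266} + 109} = \frac{4730}{\frac{41633447}{388266}} = 4730 \cdot \frac{388266}{41633447} = \frac{1836498180}{41633447}$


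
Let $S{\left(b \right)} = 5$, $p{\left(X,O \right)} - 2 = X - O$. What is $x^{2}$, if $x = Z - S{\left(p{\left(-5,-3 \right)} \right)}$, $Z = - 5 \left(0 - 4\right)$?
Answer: $225$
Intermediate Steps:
$Z = 20$ ($Z = \left(-5\right) \left(-4\right) = 20$)
$p{\left(X,O \right)} = 2 + X - O$ ($p{\left(X,O \right)} = 2 - \left(O - X\right) = 2 + X - O$)
$x = 15$ ($x = 20 - 5 = 15$)
$x^{2} = 15^{2} = 225$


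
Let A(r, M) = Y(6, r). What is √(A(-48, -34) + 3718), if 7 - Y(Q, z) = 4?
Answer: 61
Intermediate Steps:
Y(Q, z) = 3 (Y(Q, z) = 7 - 1*4 = 7 - 4 = 3)
A(r, M) = 3
√(A(-48, -34) + 3718) = √(3 + 3718) = √3721 = 61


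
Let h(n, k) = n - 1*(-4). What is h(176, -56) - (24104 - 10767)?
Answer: -13157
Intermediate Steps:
h(n, k) = 4 + n (h(n, k) = n + 4 = 4 + n)
h(176, -56) - (24104 - 10767) = (4 + 176) - (24104 - 10767) = 180 - 1*13337 = 180 - 13337 = -13157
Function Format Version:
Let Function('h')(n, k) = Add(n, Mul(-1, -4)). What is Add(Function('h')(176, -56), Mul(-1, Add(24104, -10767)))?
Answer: -13157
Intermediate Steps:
Function('h')(n, k) = Add(4, n) (Function('h')(n, k) = Add(n, 4) = Add(4, n))
Add(Function('h')(176, -56), Mul(-1, Add(24104, -10767))) = Add(Add(4, 176), Mul(-1, Add(24104, -10767))) = Add(180, Mul(-1, 13337)) = Add(180, -13337) = -13157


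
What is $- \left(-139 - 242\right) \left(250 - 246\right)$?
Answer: $1524$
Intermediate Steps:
$- \left(-139 - 242\right) \left(250 - 246\right) = - \left(-381\right) 4 = \left(-1\right) \left(-1524\right) = 1524$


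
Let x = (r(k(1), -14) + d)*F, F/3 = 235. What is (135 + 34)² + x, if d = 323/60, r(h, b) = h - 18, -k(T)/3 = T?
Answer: 70205/4 ≈ 17551.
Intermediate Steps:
k(T) = -3*T
r(h, b) = -18 + h
d = 323/60 (d = 323*(1/60) = 323/60 ≈ 5.3833)
F = 705 (F = 3*235 = 705)
x = -44039/4 (x = ((-18 - 3*1) + 323/60)*705 = ((-18 - 3) + 323/60)*705 = (-21 + 323/60)*705 = -937/60*705 = -44039/4 ≈ -11010.)
(135 + 34)² + x = (135 + 34)² - 44039/4 = 169² - 44039/4 = 28561 - 44039/4 = 70205/4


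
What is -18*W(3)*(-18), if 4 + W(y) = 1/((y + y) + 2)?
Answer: -2511/2 ≈ -1255.5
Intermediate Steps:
W(y) = -4 + 1/(2 + 2*y) (W(y) = -4 + 1/((y + y) + 2) = -4 + 1/(2*y + 2) = -4 + 1/(2 + 2*y))
-18*W(3)*(-18) = -9*(-7 - 8*3)/(1 + 3)*(-18) = -9*(-7 - 24)/4*(-18) = -9*(-31)/4*(-18) = -18*(-31/8)*(-18) = (279/4)*(-18) = -2511/2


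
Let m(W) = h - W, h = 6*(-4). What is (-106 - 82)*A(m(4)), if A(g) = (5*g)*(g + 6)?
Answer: -579040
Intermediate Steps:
h = -24
m(W) = -24 - W
A(g) = 5*g*(6 + g) (A(g) = (5*g)*(6 + g) = 5*g*(6 + g))
(-106 - 82)*A(m(4)) = (-106 - 82)*(5*(-24 - 1*4)*(6 + (-24 - 1*4))) = -940*(-24 - 4)*(6 + (-24 - 4)) = -940*(-28)*(6 - 28) = -940*(-28)*(-22) = -188*3080 = -579040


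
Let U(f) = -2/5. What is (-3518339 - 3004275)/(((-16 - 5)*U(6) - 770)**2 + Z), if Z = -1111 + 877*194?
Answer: -163065350/18726539 ≈ -8.7077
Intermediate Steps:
Z = 169027 (Z = -1111 + 170138 = 169027)
U(f) = -2/5 (U(f) = -2*1/5 = -2/5)
(-3518339 - 3004275)/(((-16 - 5)*U(6) - 770)**2 + Z) = (-3518339 - 3004275)/(((-16 - 5)*(-2/5) - 770)**2 + 169027) = -6522614/((-21*(-2/5) - 770)**2 + 169027) = -6522614/((42/5 - 770)**2 + 169027) = -6522614/((-3808/5)**2 + 169027) = -6522614/(14500864/25 + 169027) = -6522614/18726539/25 = -6522614*25/18726539 = -163065350/18726539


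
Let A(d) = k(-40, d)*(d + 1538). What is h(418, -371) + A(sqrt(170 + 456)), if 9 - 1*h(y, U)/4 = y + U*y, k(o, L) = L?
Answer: 619302 + 1538*sqrt(626) ≈ 6.5778e+5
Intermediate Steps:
h(y, U) = 36 - 4*y - 4*U*y (h(y, U) = 36 - 4*(y + U*y) = 36 + (-4*y - 4*U*y) = 36 - 4*y - 4*U*y)
A(d) = d*(1538 + d) (A(d) = d*(d + 1538) = d*(1538 + d))
h(418, -371) + A(sqrt(170 + 456)) = (36 - 4*418 - 4*(-371)*418) + sqrt(170 + 456)*(1538 + sqrt(170 + 456)) = (36 - 1672 + 620312) + sqrt(626)*(1538 + sqrt(626)) = 618676 + sqrt(626)*(1538 + sqrt(626))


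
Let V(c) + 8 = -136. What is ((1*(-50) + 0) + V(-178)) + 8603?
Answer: 8409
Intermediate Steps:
V(c) = -144 (V(c) = -8 - 136 = -144)
((1*(-50) + 0) + V(-178)) + 8603 = ((1*(-50) + 0) - 144) + 8603 = ((-50 + 0) - 144) + 8603 = (-50 - 144) + 8603 = -194 + 8603 = 8409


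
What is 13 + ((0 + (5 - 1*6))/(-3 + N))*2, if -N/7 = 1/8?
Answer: 419/31 ≈ 13.516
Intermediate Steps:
N = -7/8 ≈ -0.87500
13 + ((0 + (5 - 1*6))/(-3 + N))*2 = 13 + ((0 + (5 - 1*6))/(-3 - 7/8))*2 = 13 + ((0 + (5 - 6))/(-31/8))*2 = 13 + ((0 - 1)*(-8/31))*2 = 13 - 1*(-8/31)*2 = 13 + (8/31)*2 = 13 + 16/31 = 419/31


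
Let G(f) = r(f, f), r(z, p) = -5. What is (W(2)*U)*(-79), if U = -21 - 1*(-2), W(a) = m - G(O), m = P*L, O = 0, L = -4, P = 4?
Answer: -16511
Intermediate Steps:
G(f) = -5
m = -16 (m = 4*(-4) = -16)
W(a) = -11 (W(a) = -16 - 1*(-5) = -16 + 5 = -11)
U = -19 (U = -21 + 2 = -19)
(W(2)*U)*(-79) = -11*(-19)*(-79) = 209*(-79) = -16511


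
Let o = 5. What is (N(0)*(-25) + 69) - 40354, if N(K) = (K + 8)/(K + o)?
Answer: -40325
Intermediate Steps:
N(K) = (8 + K)/(5 + K) (N(K) = (K + 8)/(K + 5) = (8 + K)/(5 + K))
(N(0)*(-25) + 69) - 40354 = (((8 + 0)/(5 + 0))*(-25) + 69) - 40354 = ((8/5)*(-25) + 69) - 40354 = (-40 + 69) - 40354 = 29 - 40354 = -40325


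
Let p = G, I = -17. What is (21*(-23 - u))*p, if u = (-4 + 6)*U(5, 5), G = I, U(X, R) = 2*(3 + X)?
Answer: 19635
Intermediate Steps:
U(X, R) = 6 + 2*X
G = -17
u = 32 (u = (-4 + 6)*(6 + 2*5) = 2*(6 + 10) = 2*16 = 32)
p = -17
(21*(-23 - u))*p = (21*(-23 - 1*32))*(-17) = (21*(-23 - 32))*(-17) = (21*(-55))*(-17) = -1155*(-17) = 19635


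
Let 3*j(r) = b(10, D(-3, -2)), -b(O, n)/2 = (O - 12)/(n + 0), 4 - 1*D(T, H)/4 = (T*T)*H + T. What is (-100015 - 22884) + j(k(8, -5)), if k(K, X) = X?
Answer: -9217424/75 ≈ -1.2290e+5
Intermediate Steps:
D(T, H) = 16 - 4*T - 4*H*T**2 (D(T, H) = 16 - 4*((T*T)*H + T) = 16 - 4*(T**2*H + T) = 16 - 4*(H*T**2 + T) = 16 - 4*(T + H*T**2) = 16 + (-4*T - 4*H*T**2) = 16 - 4*T - 4*H*T**2)
b(O, n) = -2*(-12 + O)/n (b(O, n) = -2*(O - 12)/(n + 0) = -2*(-12 + O)/n)
j(r) = 1/75 (j(r) = (2*(12 - 1*10)/(16 - 4*(-3) - 4*(-2)*(-3)**2))/3 = (2*(12 - 10)/(16 + 12 - 4*(-2)*9))/3 = (2*2/(16 + 12 + 72))/3 = (2*2/100)/3 = (2*(1/100)*2)/3 = (1/3)*(1/25) = 1/75)
(-100015 - 22884) + j(k(8, -5)) = (-100015 - 22884) + 1/75 = -122899 + 1/75 = -9217424/75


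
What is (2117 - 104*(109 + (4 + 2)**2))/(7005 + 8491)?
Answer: -87/104 ≈ -0.83654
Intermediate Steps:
(2117 - 104*(109 + (4 + 2)**2))/(7005 + 8491) = (2117 - 104*(109 + 6**2))/15496 = (2117 - 104*(109 + 36))*(1/15496) = (2117 - 104*145)*(1/15496) = (2117 - 15080)*(1/15496) = -12963*1/15496 = -87/104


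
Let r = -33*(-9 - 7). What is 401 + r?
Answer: 929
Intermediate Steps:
r = 528 (r = -33*(-16) = 528)
401 + r = 401 + 528 = 929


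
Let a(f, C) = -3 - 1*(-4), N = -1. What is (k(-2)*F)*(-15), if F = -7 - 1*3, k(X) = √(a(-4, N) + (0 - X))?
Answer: 150*√3 ≈ 259.81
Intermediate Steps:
a(f, C) = 1 (a(f, C) = -3 + 4 = 1)
k(X) = √(1 - X) (k(X) = √(1 + (0 - X)) = √(1 - X))
F = -10 (F = -7 - 3 = -10)
(k(-2)*F)*(-15) = (√(1 - 1*(-2))*(-10))*(-15) = (√(1 + 2)*(-10))*(-15) = (√3*(-10))*(-15) = -10*√3*(-15) = 150*√3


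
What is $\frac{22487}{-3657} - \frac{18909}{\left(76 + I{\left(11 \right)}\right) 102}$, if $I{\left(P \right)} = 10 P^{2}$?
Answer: $- \frac{1006271659}{159898668} \approx -6.2932$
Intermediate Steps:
$\frac{22487}{-3657} - \frac{18909}{\left(76 + I{\left(11 \right)}\right) 102} = \frac{22487}{-3657} - \frac{18909}{\left(76 + 10 \cdot 11^{2}\right) 102} = 22487 \left(- \frac{1}{3657}\right) - \frac{18909}{\left(76 + 10 \cdot 121\right) 102} = - \frac{22487}{3657} - \frac{18909}{\left(76 + 1210\right) 102} = - \frac{22487}{3657} - \frac{18909}{1286 \cdot 102} = - \frac{22487}{3657} - \frac{18909}{131172} = - \frac{22487}{3657} - \frac{6303}{43724} = - \frac{1006271659}{159898668}$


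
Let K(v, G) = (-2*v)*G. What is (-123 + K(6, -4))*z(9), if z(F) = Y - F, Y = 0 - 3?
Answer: 900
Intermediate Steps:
K(v, G) = -2*G*v
Y = -3
z(F) = -3 - F
(-123 + K(6, -4))*z(9) = (-123 - 2*(-4)*6)*(-3 - 1*9) = (-123 + 48)*(-3 - 9) = -75*(-12) = 900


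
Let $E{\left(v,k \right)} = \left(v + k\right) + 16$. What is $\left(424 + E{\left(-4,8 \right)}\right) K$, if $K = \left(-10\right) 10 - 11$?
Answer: $-49284$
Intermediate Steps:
$E{\left(v,k \right)} = 16 + k + v$ ($E{\left(v,k \right)} = \left(k + v\right) + 16 = 16 + k + v$)
$K = -111$ ($K = -100 - 11 = -111$)
$\left(424 + E{\left(-4,8 \right)}\right) K = \left(424 + \left(16 + 8 - 4\right)\right) \left(-111\right) = \left(424 + 20\right) \left(-111\right) = 444 \left(-111\right) = -49284$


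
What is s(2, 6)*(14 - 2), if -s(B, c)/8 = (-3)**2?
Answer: -864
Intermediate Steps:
s(B, c) = -72 (s(B, c) = -8*(-3)**2 = -8*9 = -72)
s(2, 6)*(14 - 2) = -72*(14 - 2) = -72*12 = -864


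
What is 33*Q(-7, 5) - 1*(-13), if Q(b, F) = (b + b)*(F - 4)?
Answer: -449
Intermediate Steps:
Q(b, F) = 2*b*(-4 + F) (Q(b, F) = (2*b)*(-4 + F) = 2*b*(-4 + F))
33*Q(-7, 5) - 1*(-13) = 33*(2*(-7)*(-4 + 5)) - 1*(-13) = 33*(2*(-7)*1) + 13 = 33*(-14) + 13 = -462 + 13 = -449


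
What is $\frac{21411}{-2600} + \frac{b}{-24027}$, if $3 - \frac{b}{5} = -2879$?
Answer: $- \frac{42454469}{4805400} \approx -8.8347$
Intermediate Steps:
$b = 14410$ ($b = 15 - -14395 = 15 + 14395 = 14410$)
$\frac{21411}{-2600} + \frac{b}{-24027} = \frac{21411}{-2600} + \frac{14410}{-24027} = 21411 \left(- \frac{1}{2600}\right) + 14410 \left(- \frac{1}{24027}\right) = - \frac{1647}{200} - \frac{14410}{24027} = - \frac{42454469}{4805400}$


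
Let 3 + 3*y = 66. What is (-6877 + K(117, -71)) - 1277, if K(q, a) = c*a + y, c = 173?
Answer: -20416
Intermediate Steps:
y = 21 (y = -1 + (1/3)*66 = -1 + 22 = 21)
K(q, a) = 21 + 173*a (K(q, a) = 173*a + 21 = 21 + 173*a)
(-6877 + K(117, -71)) - 1277 = (-6877 + (21 + 173*(-71))) - 1277 = (-6877 + (21 - 12283)) - 1277 = (-6877 - 12262) - 1277 = -19139 - 1277 = -20416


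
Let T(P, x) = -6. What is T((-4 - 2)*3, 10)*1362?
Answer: -8172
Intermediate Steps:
T((-4 - 2)*3, 10)*1362 = -6*1362 = -8172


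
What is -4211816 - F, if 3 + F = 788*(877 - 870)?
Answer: -4217329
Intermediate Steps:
F = 5513 (F = -3 + 788*(877 - 870) = -3 + 788*7 = -3 + 5516 = 5513)
-4211816 - F = -4211816 - 1*5513 = -4211816 - 5513 = -4217329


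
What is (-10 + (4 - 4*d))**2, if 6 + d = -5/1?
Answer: 1444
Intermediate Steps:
d = -11 (d = -6 - 5/1 = -6 - 5*1 = -6 - 5 = -11)
(-10 + (4 - 4*d))**2 = (-10 + (4 - 4*(-11)))**2 = (-10 + (4 + 44))**2 = (-10 + 48)**2 = 38**2 = 1444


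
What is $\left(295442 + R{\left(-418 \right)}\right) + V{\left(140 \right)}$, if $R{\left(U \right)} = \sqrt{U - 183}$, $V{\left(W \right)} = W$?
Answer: $295582 + i \sqrt{601} \approx 2.9558 \cdot 10^{5} + 24.515 i$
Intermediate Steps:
$R{\left(U \right)} = \sqrt{-183 + U}$
$\left(295442 + R{\left(-418 \right)}\right) + V{\left(140 \right)} = \left(295442 + \sqrt{-183 - 418}\right) + 140 = \left(295442 + \sqrt{-601}\right) + 140 = \left(295442 + i \sqrt{601}\right) + 140 = 295582 + i \sqrt{601}$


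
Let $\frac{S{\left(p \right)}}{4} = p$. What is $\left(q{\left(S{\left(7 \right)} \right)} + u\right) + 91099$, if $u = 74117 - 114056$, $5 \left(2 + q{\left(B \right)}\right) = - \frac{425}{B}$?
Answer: $\frac{1432339}{28} \approx 51155.0$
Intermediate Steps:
$S{\left(p \right)} = 4 p$
$q{\left(B \right)} = -2 - \frac{85}{B}$ ($q{\left(B \right)} = -2 + \frac{\left(-425\right) \frac{1}{B}}{5} = -2 - \frac{85}{B}$)
$u = -39939$
$\left(q{\left(S{\left(7 \right)} \right)} + u\right) + 91099 = \left(\left(-2 - \frac{85}{4 \cdot 7}\right) - 39939\right) + 91099 = \left(\left(-2 - \frac{85}{28}\right) - 39939\right) + 91099 = \left(- \frac{141}{28} - 39939\right) + 91099 = - \frac{1118433}{28} + 91099 = \frac{1432339}{28}$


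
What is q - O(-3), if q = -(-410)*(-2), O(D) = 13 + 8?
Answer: -841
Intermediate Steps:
O(D) = 21
q = -820 (q = -82*10 = -820)
q - O(-3) = -820 - 1*21 = -820 - 21 = -841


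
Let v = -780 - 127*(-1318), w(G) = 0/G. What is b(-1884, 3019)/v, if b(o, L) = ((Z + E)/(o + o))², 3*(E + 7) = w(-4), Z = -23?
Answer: 25/65706740704 ≈ 3.8048e-10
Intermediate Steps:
w(G) = 0
E = -7 (E = -7 + (⅓)*0 = -7 + 0 = -7)
v = 166606 (v = -780 + 167386 = 166606)
b(o, L) = 225/o² (b(o, L) = ((-23 - 7)/(o + o))² = (-30*1/(2*o))² = (-15/o)² = 225/o²)
b(-1884, 3019)/v = (225/(-1884)²)/166606 = (225*(1/3549456))*(1/166606) = (25/394384)*(1/166606) = 25/65706740704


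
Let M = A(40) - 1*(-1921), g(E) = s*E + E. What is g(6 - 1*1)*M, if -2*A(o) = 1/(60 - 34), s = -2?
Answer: -499455/52 ≈ -9604.9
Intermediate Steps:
g(E) = -E (g(E) = -2*E + E = -E)
A(o) = -1/52 (A(o) = -1/(2*(60 - 34)) = -½/26 = -½*1/26 = -1/52)
M = 99891/52 (M = -1/52 - 1*(-1921) = -1/52 + 1921 = 99891/52 ≈ 1921.0)
g(6 - 1*1)*M = -(6 - 1*1)*(99891/52) = -(6 - 1)*(99891/52) = -1*5*(99891/52) = -5*99891/52 = -499455/52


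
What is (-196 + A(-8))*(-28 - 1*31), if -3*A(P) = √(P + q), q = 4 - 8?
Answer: 11564 + 118*I*√3/3 ≈ 11564.0 + 68.127*I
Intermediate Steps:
q = -4
A(P) = -√(-4 + P)/3 (A(P) = -√(P - 4)/3 = -√(-4 + P)/3)
(-196 + A(-8))*(-28 - 1*31) = (-196 - √(-4 - 8)/3)*(-28 - 1*31) = (-196 - 2*I*√3/3)*(-28 - 31) = (-196 - 2*I*√3/3)*(-59) = 11564 + 118*I*√3/3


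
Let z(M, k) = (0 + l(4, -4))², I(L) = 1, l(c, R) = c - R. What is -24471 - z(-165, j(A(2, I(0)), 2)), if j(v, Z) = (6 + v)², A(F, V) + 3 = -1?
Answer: -24535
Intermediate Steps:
A(F, V) = -4 (A(F, V) = -3 - 1 = -4)
z(M, k) = 64 (z(M, k) = (0 + (4 - 1*(-4)))² = (0 + (4 + 4))² = (0 + 8)² = 8² = 64)
-24471 - z(-165, j(A(2, I(0)), 2)) = -24471 - 1*64 = -24471 - 64 = -24535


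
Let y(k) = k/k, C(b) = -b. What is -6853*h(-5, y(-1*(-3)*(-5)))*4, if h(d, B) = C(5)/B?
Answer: 137060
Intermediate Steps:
y(k) = 1
h(d, B) = -5/B (h(d, B) = (-1*5)/B = -5/B)
-6853*h(-5, y(-1*(-3)*(-5)))*4 = -6853*(-5/1)*4 = -6853*(-5*1)*4 = -(-34265)*4 = -6853*(-20) = 137060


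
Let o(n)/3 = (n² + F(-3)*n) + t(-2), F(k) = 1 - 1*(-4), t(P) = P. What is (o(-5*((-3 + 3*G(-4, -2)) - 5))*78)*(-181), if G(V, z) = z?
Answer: -222273792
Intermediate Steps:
F(k) = 5 (F(k) = 1 + 4 = 5)
o(n) = -6 + 3*n² + 15*n (o(n) = 3*((n² + 5*n) - 2) = 3*(-2 + n² + 5*n) = -6 + 3*n² + 15*n)
(o(-5*((-3 + 3*G(-4, -2)) - 5))*78)*(-181) = ((-6 + 3*(-5*((-3 + 3*(-2)) - 5))² + 15*(-5*((-3 + 3*(-2)) - 5)))*78)*(-181) = ((-6 + 3*(-5*((-3 - 6) - 5))² + 15*(-5*((-3 - 6) - 5)))*78)*(-181) = ((-6 + 3*(-5*(-9 - 5))² + 15*(-5*(-9 - 5)))*78)*(-181) = ((-6 + 3*(-5*(-14))² + 15*(-5*(-14)))*78)*(-181) = ((-6 + 3*70² + 15*70)*78)*(-181) = ((-6 + 3*4900 + 1050)*78)*(-181) = ((-6 + 14700 + 1050)*78)*(-181) = (15744*78)*(-181) = 1228032*(-181) = -222273792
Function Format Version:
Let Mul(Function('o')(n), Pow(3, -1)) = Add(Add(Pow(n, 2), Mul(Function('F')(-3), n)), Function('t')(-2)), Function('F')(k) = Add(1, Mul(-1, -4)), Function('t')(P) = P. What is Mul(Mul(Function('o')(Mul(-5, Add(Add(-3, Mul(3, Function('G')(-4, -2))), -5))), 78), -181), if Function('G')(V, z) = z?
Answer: -222273792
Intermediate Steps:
Function('F')(k) = 5 (Function('F')(k) = Add(1, 4) = 5)
Function('o')(n) = Add(-6, Mul(3, Pow(n, 2)), Mul(15, n)) (Function('o')(n) = Mul(3, Add(Add(Pow(n, 2), Mul(5, n)), -2)) = Mul(3, Add(-2, Pow(n, 2), Mul(5, n))) = Add(-6, Mul(3, Pow(n, 2)), Mul(15, n)))
Mul(Mul(Function('o')(Mul(-5, Add(Add(-3, Mul(3, Function('G')(-4, -2))), -5))), 78), -181) = Mul(Mul(Add(-6, Mul(3, Pow(Mul(-5, Add(Add(-3, Mul(3, -2)), -5)), 2)), Mul(15, Mul(-5, Add(Add(-3, Mul(3, -2)), -5)))), 78), -181) = Mul(Mul(Add(-6, Mul(3, Pow(Mul(-5, Add(Add(-3, -6), -5)), 2)), Mul(15, Mul(-5, Add(Add(-3, -6), -5)))), 78), -181) = Mul(Mul(Add(-6, Mul(3, Pow(Mul(-5, Add(-9, -5)), 2)), Mul(15, Mul(-5, Add(-9, -5)))), 78), -181) = Mul(Mul(Add(-6, Mul(3, Pow(Mul(-5, -14), 2)), Mul(15, Mul(-5, -14))), 78), -181) = Mul(Mul(Add(-6, Mul(3, Pow(70, 2)), Mul(15, 70)), 78), -181) = Mul(Mul(Add(-6, Mul(3, 4900), 1050), 78), -181) = Mul(Mul(Add(-6, 14700, 1050), 78), -181) = Mul(Mul(15744, 78), -181) = Mul(1228032, -181) = -222273792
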